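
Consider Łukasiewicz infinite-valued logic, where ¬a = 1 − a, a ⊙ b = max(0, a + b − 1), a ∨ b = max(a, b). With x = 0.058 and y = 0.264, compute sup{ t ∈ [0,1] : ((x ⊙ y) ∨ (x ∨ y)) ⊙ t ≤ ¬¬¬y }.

1.000

x ⊙ y = max(0, 0.058 + 0.264 − 1) = max(0, -0.678) = 0.000
x ∨ y = max(0.058, 0.264) = 0.264
(x ⊙ y) ∨ (x ∨ y) = max(0.000, 0.264) = 0.264
So the left factor is (x ⊙ y) ∨ (x ∨ y) = 0.264.
¬y = 1 − 0.264 = 0.736
¬¬y = 1 − 0.736 = 0.264
¬¬¬y = 1 − 0.264 = 0.736
So the right-hand bound is ¬¬¬y = 0.736.
The residuum of the Łukasiewicz t-norm gives the supremum: min(1, 1 − 0.264 + 0.736).
1 − 0.264 + 0.736 = 1.472, so t = min(1, 1.472) = 1.000.
Check: 0.264 ⊙ 1.000 = max(0, 0.264) = 0.264 ≤ 0.736.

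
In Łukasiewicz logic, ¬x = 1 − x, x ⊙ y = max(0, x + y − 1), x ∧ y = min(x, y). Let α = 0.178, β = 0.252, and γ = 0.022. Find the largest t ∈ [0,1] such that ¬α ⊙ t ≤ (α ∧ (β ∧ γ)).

¬α = 1 − 0.178 = 0.822
So the left factor is ¬α = 0.822.
β ∧ γ = min(0.252, 0.022) = 0.022
α ∧ (β ∧ γ) = min(0.178, 0.022) = 0.022
So the right-hand bound is α ∧ (β ∧ γ) = 0.022.
The residuum of the Łukasiewicz t-norm gives the supremum: min(1, 1 − 0.822 + 0.022).
1 − 0.822 + 0.022 = 0.200, so t = min(1, 0.200) = 0.200.
Check: 0.822 ⊙ 0.200 = max(0, 0.022) = 0.022 ≤ 0.022.

0.200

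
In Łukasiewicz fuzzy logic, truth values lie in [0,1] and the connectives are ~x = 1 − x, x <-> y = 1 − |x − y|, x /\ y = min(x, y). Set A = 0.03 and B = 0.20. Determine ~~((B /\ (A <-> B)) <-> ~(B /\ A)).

0.23

A <-> B = 1 − |0.03 − 0.20| = 1 − 0.17 = 0.83
B /\ (A <-> B) = min(0.20, 0.83) = 0.20
B /\ A = min(0.20, 0.03) = 0.03
~(B /\ A) = 1 − 0.03 = 0.97
(B /\ (A <-> B)) <-> ~(B /\ A) = 1 − |0.20 − 0.97| = 1 − 0.77 = 0.23
~((B /\ (A <-> B)) <-> ~(B /\ A)) = 1 − 0.23 = 0.77
~~((B /\ (A <-> B)) <-> ~(B /\ A)) = 1 − 0.77 = 0.23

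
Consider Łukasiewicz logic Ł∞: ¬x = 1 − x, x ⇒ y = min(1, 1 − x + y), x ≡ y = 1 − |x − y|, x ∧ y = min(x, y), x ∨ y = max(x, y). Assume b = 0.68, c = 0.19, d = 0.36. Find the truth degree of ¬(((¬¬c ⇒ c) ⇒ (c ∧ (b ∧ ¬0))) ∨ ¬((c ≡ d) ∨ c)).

¬c = 1 − 0.19 = 0.81
¬¬c = 1 − 0.81 = 0.19
¬¬c ⇒ c = min(1, 1 − 0.19 + 0.19) = min(1, 1.00) = 1.00
¬0 = 1 − 0.00 = 1.00
b ∧ ¬0 = min(0.68, 1.00) = 0.68
c ∧ (b ∧ ¬0) = min(0.19, 0.68) = 0.19
(¬¬c ⇒ c) ⇒ (c ∧ (b ∧ ¬0)) = min(1, 1 − 1.00 + 0.19) = min(1, 0.19) = 0.19
c ≡ d = 1 − |0.19 − 0.36| = 1 − 0.17 = 0.83
(c ≡ d) ∨ c = max(0.83, 0.19) = 0.83
¬((c ≡ d) ∨ c) = 1 − 0.83 = 0.17
((¬¬c ⇒ c) ⇒ (c ∧ (b ∧ ¬0))) ∨ ¬((c ≡ d) ∨ c) = max(0.19, 0.17) = 0.19
¬(((¬¬c ⇒ c) ⇒ (c ∧ (b ∧ ¬0))) ∨ ¬((c ≡ d) ∨ c)) = 1 − 0.19 = 0.81

0.81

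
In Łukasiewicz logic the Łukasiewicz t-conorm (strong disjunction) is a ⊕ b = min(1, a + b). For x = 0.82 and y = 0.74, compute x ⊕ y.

x ⊕ y = min(1, 0.82 + 0.74) = min(1, 1.56) = 1.00
For comparison, the Gödel t-conorm max(a, b) would give 0.82.

1.00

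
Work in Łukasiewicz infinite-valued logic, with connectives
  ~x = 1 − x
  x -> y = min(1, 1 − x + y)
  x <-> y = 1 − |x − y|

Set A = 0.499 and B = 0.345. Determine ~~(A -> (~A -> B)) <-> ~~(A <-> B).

0.846

~A = 1 − 0.499 = 0.501
~A -> B = min(1, 1 − 0.501 + 0.345) = min(1, 0.844) = 0.844
A -> (~A -> B) = min(1, 1 − 0.499 + 0.844) = min(1, 1.345) = 1.000
~(A -> (~A -> B)) = 1 − 1.000 = 0.000
~~(A -> (~A -> B)) = 1 − 0.000 = 1.000
A <-> B = 1 − |0.499 − 0.345| = 1 − 0.154 = 0.846
~(A <-> B) = 1 − 0.846 = 0.154
~~(A <-> B) = 1 − 0.154 = 0.846
~~(A -> (~A -> B)) <-> ~~(A <-> B) = 1 − |1.000 − 0.846| = 1 − 0.154 = 0.846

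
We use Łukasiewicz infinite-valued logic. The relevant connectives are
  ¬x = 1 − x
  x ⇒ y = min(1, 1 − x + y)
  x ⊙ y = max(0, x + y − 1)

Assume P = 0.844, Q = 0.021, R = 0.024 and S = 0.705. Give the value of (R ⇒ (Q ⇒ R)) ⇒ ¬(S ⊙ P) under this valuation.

0.451

Q ⇒ R = min(1, 1 − 0.021 + 0.024) = min(1, 1.003) = 1.000
R ⇒ (Q ⇒ R) = min(1, 1 − 0.024 + 1.000) = min(1, 1.976) = 1.000
S ⊙ P = max(0, 0.705 + 0.844 − 1) = max(0, 0.549) = 0.549
¬(S ⊙ P) = 1 − 0.549 = 0.451
(R ⇒ (Q ⇒ R)) ⇒ ¬(S ⊙ P) = min(1, 1 − 1.000 + 0.451) = min(1, 0.451) = 0.451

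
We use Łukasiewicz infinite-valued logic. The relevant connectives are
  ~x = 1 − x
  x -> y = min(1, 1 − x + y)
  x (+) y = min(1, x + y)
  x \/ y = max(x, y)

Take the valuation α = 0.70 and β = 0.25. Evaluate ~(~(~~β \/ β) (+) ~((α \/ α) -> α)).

0.25

~β = 1 − 0.25 = 0.75
~~β = 1 − 0.75 = 0.25
~~β \/ β = max(0.25, 0.25) = 0.25
~(~~β \/ β) = 1 − 0.25 = 0.75
α \/ α = max(0.70, 0.70) = 0.70
(α \/ α) -> α = min(1, 1 − 0.70 + 0.70) = min(1, 1.00) = 1.00
~((α \/ α) -> α) = 1 − 1.00 = 0.00
~(~~β \/ β) (+) ~((α \/ α) -> α) = min(1, 0.75 + 0.00) = min(1, 0.75) = 0.75
~(~(~~β \/ β) (+) ~((α \/ α) -> α)) = 1 − 0.75 = 0.25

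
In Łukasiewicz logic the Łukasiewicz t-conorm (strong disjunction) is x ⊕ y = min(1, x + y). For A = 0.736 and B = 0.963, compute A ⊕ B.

A ⊕ B = min(1, 0.736 + 0.963) = min(1, 1.699) = 1.000
For comparison, the Gödel t-conorm max(x, y) would give 0.963.

1.000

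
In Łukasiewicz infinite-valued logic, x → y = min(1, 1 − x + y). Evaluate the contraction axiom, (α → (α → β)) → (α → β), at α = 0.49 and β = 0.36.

α → β = min(1, 1 − 0.49 + 0.36) = min(1, 0.87) = 0.87
α → (α → β) = min(1, 1 − 0.49 + 0.87) = min(1, 1.38) = 1.00
(α → (α → β)) → (α → β) = min(1, 1 − 1.00 + 0.87) = min(1, 0.87) = 0.87
(The value 0.87 < 1 shows this instance is not satisfied; fails in Ł∞ (the t-norm is not idempotent).)

0.87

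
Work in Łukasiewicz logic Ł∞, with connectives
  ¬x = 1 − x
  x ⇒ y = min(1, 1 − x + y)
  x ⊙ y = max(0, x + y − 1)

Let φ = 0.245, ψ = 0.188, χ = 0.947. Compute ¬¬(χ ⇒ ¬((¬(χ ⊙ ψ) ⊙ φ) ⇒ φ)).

0.053

χ ⊙ ψ = max(0, 0.947 + 0.188 − 1) = max(0, 0.135) = 0.135
¬(χ ⊙ ψ) = 1 − 0.135 = 0.865
¬(χ ⊙ ψ) ⊙ φ = max(0, 0.865 + 0.245 − 1) = max(0, 0.110) = 0.110
(¬(χ ⊙ ψ) ⊙ φ) ⇒ φ = min(1, 1 − 0.110 + 0.245) = min(1, 1.135) = 1.000
¬((¬(χ ⊙ ψ) ⊙ φ) ⇒ φ) = 1 − 1.000 = 0.000
χ ⇒ ¬((¬(χ ⊙ ψ) ⊙ φ) ⇒ φ) = min(1, 1 − 0.947 + 0.000) = min(1, 0.053) = 0.053
¬(χ ⇒ ¬((¬(χ ⊙ ψ) ⊙ φ) ⇒ φ)) = 1 − 0.053 = 0.947
¬¬(χ ⇒ ¬((¬(χ ⊙ ψ) ⊙ φ) ⇒ φ)) = 1 − 0.947 = 0.053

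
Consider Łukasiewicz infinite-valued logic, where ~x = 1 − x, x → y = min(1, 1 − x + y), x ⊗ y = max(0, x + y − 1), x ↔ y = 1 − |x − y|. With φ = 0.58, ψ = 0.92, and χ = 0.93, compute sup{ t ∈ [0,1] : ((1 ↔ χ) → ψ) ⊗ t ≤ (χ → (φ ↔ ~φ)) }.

0.92

1 ↔ χ = 1 − |1.00 − 0.93| = 1 − 0.07 = 0.93
(1 ↔ χ) → ψ = min(1, 1 − 0.93 + 0.92) = min(1, 0.99) = 0.99
So the left factor is (1 ↔ χ) → ψ = 0.99.
~φ = 1 − 0.58 = 0.42
φ ↔ ~φ = 1 − |0.58 − 0.42| = 1 − 0.16 = 0.84
χ → (φ ↔ ~φ) = min(1, 1 − 0.93 + 0.84) = min(1, 0.91) = 0.91
So the right-hand bound is χ → (φ ↔ ~φ) = 0.91.
The residuum of the Łukasiewicz t-norm gives the supremum: min(1, 1 − 0.99 + 0.91).
1 − 0.99 + 0.91 = 0.92, so t = min(1, 0.92) = 0.92.
Check: 0.99 ⊗ 0.92 = max(0, 0.91) = 0.91 ≤ 0.91.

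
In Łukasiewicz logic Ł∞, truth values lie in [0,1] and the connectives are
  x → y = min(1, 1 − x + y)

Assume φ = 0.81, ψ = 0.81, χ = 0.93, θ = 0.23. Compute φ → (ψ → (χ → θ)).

0.68

χ → θ = min(1, 1 − 0.93 + 0.23) = min(1, 0.30) = 0.30
ψ → (χ → θ) = min(1, 1 − 0.81 + 0.30) = min(1, 0.49) = 0.49
φ → (ψ → (χ → θ)) = min(1, 1 − 0.81 + 0.49) = min(1, 0.68) = 0.68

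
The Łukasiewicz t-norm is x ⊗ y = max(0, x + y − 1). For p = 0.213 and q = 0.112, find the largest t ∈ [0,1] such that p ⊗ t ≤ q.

0.899

The residuum of the Łukasiewicz t-norm gives the supremum: min(1, 1 − 0.213 + 0.112).
1 − 0.213 + 0.112 = 0.899, so t = min(1, 0.899) = 0.899.
Check: 0.213 ⊗ 0.899 = max(0, 0.112) = 0.112 ≤ 0.112.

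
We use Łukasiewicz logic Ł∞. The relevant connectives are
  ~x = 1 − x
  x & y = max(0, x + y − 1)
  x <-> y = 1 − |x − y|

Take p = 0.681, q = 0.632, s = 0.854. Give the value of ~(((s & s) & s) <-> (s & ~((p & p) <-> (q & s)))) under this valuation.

0.562

s & s = max(0, 0.854 + 0.854 − 1) = max(0, 0.708) = 0.708
(s & s) & s = max(0, 0.708 + 0.854 − 1) = max(0, 0.562) = 0.562
p & p = max(0, 0.681 + 0.681 − 1) = max(0, 0.362) = 0.362
q & s = max(0, 0.632 + 0.854 − 1) = max(0, 0.486) = 0.486
(p & p) <-> (q & s) = 1 − |0.362 − 0.486| = 1 − 0.124 = 0.876
~((p & p) <-> (q & s)) = 1 − 0.876 = 0.124
s & ~((p & p) <-> (q & s)) = max(0, 0.854 + 0.124 − 1) = max(0, -0.022) = 0.000
((s & s) & s) <-> (s & ~((p & p) <-> (q & s))) = 1 − |0.562 − 0.000| = 1 − 0.562 = 0.438
~(((s & s) & s) <-> (s & ~((p & p) <-> (q & s)))) = 1 − 0.438 = 0.562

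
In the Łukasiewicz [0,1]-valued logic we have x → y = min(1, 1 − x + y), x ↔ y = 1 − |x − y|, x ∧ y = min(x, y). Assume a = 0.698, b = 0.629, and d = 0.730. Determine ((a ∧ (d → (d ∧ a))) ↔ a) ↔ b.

0.629

d ∧ a = min(0.730, 0.698) = 0.698
d → (d ∧ a) = min(1, 1 − 0.730 + 0.698) = min(1, 0.968) = 0.968
a ∧ (d → (d ∧ a)) = min(0.698, 0.968) = 0.698
(a ∧ (d → (d ∧ a))) ↔ a = 1 − |0.698 − 0.698| = 1 − 0.000 = 1.000
((a ∧ (d → (d ∧ a))) ↔ a) ↔ b = 1 − |1.000 − 0.629| = 1 − 0.371 = 0.629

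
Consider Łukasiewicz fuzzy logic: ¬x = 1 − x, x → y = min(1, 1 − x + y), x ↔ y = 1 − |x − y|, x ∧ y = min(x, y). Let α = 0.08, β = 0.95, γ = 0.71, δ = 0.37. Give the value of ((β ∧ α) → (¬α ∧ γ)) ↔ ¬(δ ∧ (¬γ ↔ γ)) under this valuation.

0.63

β ∧ α = min(0.95, 0.08) = 0.08
¬α = 1 − 0.08 = 0.92
¬α ∧ γ = min(0.92, 0.71) = 0.71
(β ∧ α) → (¬α ∧ γ) = min(1, 1 − 0.08 + 0.71) = min(1, 1.63) = 1.00
¬γ = 1 − 0.71 = 0.29
¬γ ↔ γ = 1 − |0.29 − 0.71| = 1 − 0.42 = 0.58
δ ∧ (¬γ ↔ γ) = min(0.37, 0.58) = 0.37
¬(δ ∧ (¬γ ↔ γ)) = 1 − 0.37 = 0.63
((β ∧ α) → (¬α ∧ γ)) ↔ ¬(δ ∧ (¬γ ↔ γ)) = 1 − |1.00 − 0.63| = 1 − 0.37 = 0.63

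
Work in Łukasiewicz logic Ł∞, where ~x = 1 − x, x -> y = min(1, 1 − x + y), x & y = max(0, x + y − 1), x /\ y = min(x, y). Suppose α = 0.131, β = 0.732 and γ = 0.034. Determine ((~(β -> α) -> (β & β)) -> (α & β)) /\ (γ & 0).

0.000

β -> α = min(1, 1 − 0.732 + 0.131) = min(1, 0.399) = 0.399
~(β -> α) = 1 − 0.399 = 0.601
β & β = max(0, 0.732 + 0.732 − 1) = max(0, 0.464) = 0.464
~(β -> α) -> (β & β) = min(1, 1 − 0.601 + 0.464) = min(1, 0.863) = 0.863
α & β = max(0, 0.131 + 0.732 − 1) = max(0, -0.137) = 0.000
(~(β -> α) -> (β & β)) -> (α & β) = min(1, 1 − 0.863 + 0.000) = min(1, 0.137) = 0.137
γ & 0 = max(0, 0.034 + 0.000 − 1) = max(0, -0.966) = 0.000
((~(β -> α) -> (β & β)) -> (α & β)) /\ (γ & 0) = min(0.137, 0.000) = 0.000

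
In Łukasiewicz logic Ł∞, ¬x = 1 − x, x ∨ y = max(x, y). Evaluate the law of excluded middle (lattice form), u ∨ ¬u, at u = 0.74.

0.74

¬u = 1 − 0.74 = 0.26
u ∨ ¬u = max(0.74, 0.26) = 0.74
(The value 0.74 < 1 shows this instance is not satisfied; not a Ł∞-tautology — its value is max(a, 1−a).)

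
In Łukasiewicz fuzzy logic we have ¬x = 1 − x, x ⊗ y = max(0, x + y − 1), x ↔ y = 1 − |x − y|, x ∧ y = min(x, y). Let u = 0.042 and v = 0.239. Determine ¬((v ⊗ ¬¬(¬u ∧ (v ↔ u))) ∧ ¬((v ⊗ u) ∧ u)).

¬u = 1 − 0.042 = 0.958
v ↔ u = 1 − |0.239 − 0.042| = 1 − 0.197 = 0.803
¬u ∧ (v ↔ u) = min(0.958, 0.803) = 0.803
¬(¬u ∧ (v ↔ u)) = 1 − 0.803 = 0.197
¬¬(¬u ∧ (v ↔ u)) = 1 − 0.197 = 0.803
v ⊗ ¬¬(¬u ∧ (v ↔ u)) = max(0, 0.239 + 0.803 − 1) = max(0, 0.042) = 0.042
v ⊗ u = max(0, 0.239 + 0.042 − 1) = max(0, -0.719) = 0.000
(v ⊗ u) ∧ u = min(0.000, 0.042) = 0.000
¬((v ⊗ u) ∧ u) = 1 − 0.000 = 1.000
(v ⊗ ¬¬(¬u ∧ (v ↔ u))) ∧ ¬((v ⊗ u) ∧ u) = min(0.042, 1.000) = 0.042
¬((v ⊗ ¬¬(¬u ∧ (v ↔ u))) ∧ ¬((v ⊗ u) ∧ u)) = 1 − 0.042 = 0.958

0.958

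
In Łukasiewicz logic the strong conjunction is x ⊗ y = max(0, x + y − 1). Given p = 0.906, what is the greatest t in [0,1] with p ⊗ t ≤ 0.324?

The residuum of the Łukasiewicz t-norm gives the supremum: min(1, 1 − 0.906 + 0.324).
1 − 0.906 + 0.324 = 0.418, so t = min(1, 0.418) = 0.418.
Check: 0.906 ⊗ 0.418 = max(0, 0.324) = 0.324 ≤ 0.324.

0.418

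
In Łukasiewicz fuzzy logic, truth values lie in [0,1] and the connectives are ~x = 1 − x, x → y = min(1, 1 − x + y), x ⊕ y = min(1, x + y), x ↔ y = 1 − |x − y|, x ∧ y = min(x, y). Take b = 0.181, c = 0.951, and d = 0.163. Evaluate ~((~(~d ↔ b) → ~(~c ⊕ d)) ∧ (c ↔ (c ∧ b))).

~d = 1 − 0.163 = 0.837
~d ↔ b = 1 − |0.837 − 0.181| = 1 − 0.656 = 0.344
~(~d ↔ b) = 1 − 0.344 = 0.656
~c = 1 − 0.951 = 0.049
~c ⊕ d = min(1, 0.049 + 0.163) = min(1, 0.212) = 0.212
~(~c ⊕ d) = 1 − 0.212 = 0.788
~(~d ↔ b) → ~(~c ⊕ d) = min(1, 1 − 0.656 + 0.788) = min(1, 1.132) = 1.000
c ∧ b = min(0.951, 0.181) = 0.181
c ↔ (c ∧ b) = 1 − |0.951 − 0.181| = 1 − 0.770 = 0.230
(~(~d ↔ b) → ~(~c ⊕ d)) ∧ (c ↔ (c ∧ b)) = min(1.000, 0.230) = 0.230
~((~(~d ↔ b) → ~(~c ⊕ d)) ∧ (c ↔ (c ∧ b))) = 1 − 0.230 = 0.770

0.770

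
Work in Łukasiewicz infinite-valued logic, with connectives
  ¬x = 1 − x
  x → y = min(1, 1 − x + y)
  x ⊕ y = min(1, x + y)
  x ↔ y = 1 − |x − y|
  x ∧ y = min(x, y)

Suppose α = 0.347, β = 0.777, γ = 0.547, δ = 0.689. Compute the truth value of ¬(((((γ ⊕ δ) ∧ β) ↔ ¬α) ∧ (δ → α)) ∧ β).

0.342

γ ⊕ δ = min(1, 0.547 + 0.689) = min(1, 1.236) = 1.000
(γ ⊕ δ) ∧ β = min(1.000, 0.777) = 0.777
¬α = 1 − 0.347 = 0.653
((γ ⊕ δ) ∧ β) ↔ ¬α = 1 − |0.777 − 0.653| = 1 − 0.124 = 0.876
δ → α = min(1, 1 − 0.689 + 0.347) = min(1, 0.658) = 0.658
(((γ ⊕ δ) ∧ β) ↔ ¬α) ∧ (δ → α) = min(0.876, 0.658) = 0.658
((((γ ⊕ δ) ∧ β) ↔ ¬α) ∧ (δ → α)) ∧ β = min(0.658, 0.777) = 0.658
¬(((((γ ⊕ δ) ∧ β) ↔ ¬α) ∧ (δ → α)) ∧ β) = 1 − 0.658 = 0.342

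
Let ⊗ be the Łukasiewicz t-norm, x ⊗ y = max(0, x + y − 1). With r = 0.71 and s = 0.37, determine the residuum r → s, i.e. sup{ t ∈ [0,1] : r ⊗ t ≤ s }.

The residuum of the Łukasiewicz t-norm gives the supremum: min(1, 1 − 0.71 + 0.37).
1 − 0.71 + 0.37 = 0.66, so t = min(1, 0.66) = 0.66.
Check: 0.71 ⊗ 0.66 = max(0, 0.37) = 0.37 ≤ 0.37.

0.66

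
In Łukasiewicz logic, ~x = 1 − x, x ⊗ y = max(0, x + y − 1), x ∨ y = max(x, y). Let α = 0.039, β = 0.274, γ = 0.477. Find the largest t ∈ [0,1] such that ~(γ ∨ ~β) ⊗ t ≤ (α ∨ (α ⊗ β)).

~β = 1 − 0.274 = 0.726
γ ∨ ~β = max(0.477, 0.726) = 0.726
~(γ ∨ ~β) = 1 − 0.726 = 0.274
So the left factor is ~(γ ∨ ~β) = 0.274.
α ⊗ β = max(0, 0.039 + 0.274 − 1) = max(0, -0.687) = 0.000
α ∨ (α ⊗ β) = max(0.039, 0.000) = 0.039
So the right-hand bound is α ∨ (α ⊗ β) = 0.039.
The residuum of the Łukasiewicz t-norm gives the supremum: min(1, 1 − 0.274 + 0.039).
1 − 0.274 + 0.039 = 0.765, so t = min(1, 0.765) = 0.765.
Check: 0.274 ⊗ 0.765 = max(0, 0.039) = 0.039 ≤ 0.039.

0.765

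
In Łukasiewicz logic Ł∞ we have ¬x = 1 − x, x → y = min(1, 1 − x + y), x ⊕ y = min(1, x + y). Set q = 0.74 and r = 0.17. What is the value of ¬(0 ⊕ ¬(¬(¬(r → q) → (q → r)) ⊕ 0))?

0.00

r → q = min(1, 1 − 0.17 + 0.74) = min(1, 1.57) = 1.00
¬(r → q) = 1 − 1.00 = 0.00
q → r = min(1, 1 − 0.74 + 0.17) = min(1, 0.43) = 0.43
¬(r → q) → (q → r) = min(1, 1 − 0.00 + 0.43) = min(1, 1.43) = 1.00
¬(¬(r → q) → (q → r)) = 1 − 1.00 = 0.00
¬(¬(r → q) → (q → r)) ⊕ 0 = min(1, 0.00 + 0.00) = min(1, 0.00) = 0.00
¬(¬(¬(r → q) → (q → r)) ⊕ 0) = 1 − 0.00 = 1.00
0 ⊕ ¬(¬(¬(r → q) → (q → r)) ⊕ 0) = min(1, 0.00 + 1.00) = min(1, 1.00) = 1.00
¬(0 ⊕ ¬(¬(¬(r → q) → (q → r)) ⊕ 0)) = 1 − 1.00 = 0.00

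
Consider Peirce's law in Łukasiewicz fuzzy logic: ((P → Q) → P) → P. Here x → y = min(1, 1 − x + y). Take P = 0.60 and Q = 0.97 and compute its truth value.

P → Q = min(1, 1 − 0.60 + 0.97) = min(1, 1.37) = 1.00
(P → Q) → P = min(1, 1 − 1.00 + 0.60) = min(1, 0.60) = 0.60
((P → Q) → P) → P = min(1, 1 − 0.60 + 0.60) = min(1, 1.00) = 1.00

1.00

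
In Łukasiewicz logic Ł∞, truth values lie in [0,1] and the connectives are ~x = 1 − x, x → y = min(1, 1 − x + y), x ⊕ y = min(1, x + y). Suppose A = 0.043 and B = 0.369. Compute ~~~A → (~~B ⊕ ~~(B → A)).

~A = 1 − 0.043 = 0.957
~~A = 1 − 0.957 = 0.043
~~~A = 1 − 0.043 = 0.957
~B = 1 − 0.369 = 0.631
~~B = 1 − 0.631 = 0.369
B → A = min(1, 1 − 0.369 + 0.043) = min(1, 0.674) = 0.674
~(B → A) = 1 − 0.674 = 0.326
~~(B → A) = 1 − 0.326 = 0.674
~~B ⊕ ~~(B → A) = min(1, 0.369 + 0.674) = min(1, 1.043) = 1.000
~~~A → (~~B ⊕ ~~(B → A)) = min(1, 1 − 0.957 + 1.000) = min(1, 1.043) = 1.000

1.000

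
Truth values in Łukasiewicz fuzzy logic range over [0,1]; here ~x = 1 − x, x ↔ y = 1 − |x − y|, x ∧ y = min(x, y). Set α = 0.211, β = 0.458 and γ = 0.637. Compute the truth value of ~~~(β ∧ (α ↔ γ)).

0.542

α ↔ γ = 1 − |0.211 − 0.637| = 1 − 0.426 = 0.574
β ∧ (α ↔ γ) = min(0.458, 0.574) = 0.458
~(β ∧ (α ↔ γ)) = 1 − 0.458 = 0.542
~~(β ∧ (α ↔ γ)) = 1 − 0.542 = 0.458
~~~(β ∧ (α ↔ γ)) = 1 − 0.458 = 0.542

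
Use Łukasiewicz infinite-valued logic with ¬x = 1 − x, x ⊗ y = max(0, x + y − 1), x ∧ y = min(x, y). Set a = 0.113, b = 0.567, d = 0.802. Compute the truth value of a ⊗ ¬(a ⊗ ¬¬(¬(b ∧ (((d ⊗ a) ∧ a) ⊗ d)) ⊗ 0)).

d ⊗ a = max(0, 0.802 + 0.113 − 1) = max(0, -0.085) = 0.000
(d ⊗ a) ∧ a = min(0.000, 0.113) = 0.000
((d ⊗ a) ∧ a) ⊗ d = max(0, 0.000 + 0.802 − 1) = max(0, -0.198) = 0.000
b ∧ (((d ⊗ a) ∧ a) ⊗ d) = min(0.567, 0.000) = 0.000
¬(b ∧ (((d ⊗ a) ∧ a) ⊗ d)) = 1 − 0.000 = 1.000
¬(b ∧ (((d ⊗ a) ∧ a) ⊗ d)) ⊗ 0 = max(0, 1.000 + 0.000 − 1) = max(0, 0.000) = 0.000
¬(¬(b ∧ (((d ⊗ a) ∧ a) ⊗ d)) ⊗ 0) = 1 − 0.000 = 1.000
¬¬(¬(b ∧ (((d ⊗ a) ∧ a) ⊗ d)) ⊗ 0) = 1 − 1.000 = 0.000
a ⊗ ¬¬(¬(b ∧ (((d ⊗ a) ∧ a) ⊗ d)) ⊗ 0) = max(0, 0.113 + 0.000 − 1) = max(0, -0.887) = 0.000
¬(a ⊗ ¬¬(¬(b ∧ (((d ⊗ a) ∧ a) ⊗ d)) ⊗ 0)) = 1 − 0.000 = 1.000
a ⊗ ¬(a ⊗ ¬¬(¬(b ∧ (((d ⊗ a) ∧ a) ⊗ d)) ⊗ 0)) = max(0, 0.113 + 1.000 − 1) = max(0, 0.113) = 0.113

0.113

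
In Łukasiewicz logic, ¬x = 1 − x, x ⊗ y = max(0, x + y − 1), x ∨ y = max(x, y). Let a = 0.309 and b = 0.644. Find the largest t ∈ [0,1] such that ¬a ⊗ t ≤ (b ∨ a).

¬a = 1 − 0.309 = 0.691
So the left factor is ¬a = 0.691.
b ∨ a = max(0.644, 0.309) = 0.644
So the right-hand bound is b ∨ a = 0.644.
The residuum of the Łukasiewicz t-norm gives the supremum: min(1, 1 − 0.691 + 0.644).
1 − 0.691 + 0.644 = 0.953, so t = min(1, 0.953) = 0.953.
Check: 0.691 ⊗ 0.953 = max(0, 0.644) = 0.644 ≤ 0.644.

0.953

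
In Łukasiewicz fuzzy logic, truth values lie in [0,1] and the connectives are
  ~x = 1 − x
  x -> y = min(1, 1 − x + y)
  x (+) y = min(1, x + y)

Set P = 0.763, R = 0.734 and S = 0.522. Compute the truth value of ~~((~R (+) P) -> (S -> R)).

1.000

~R = 1 − 0.734 = 0.266
~R (+) P = min(1, 0.266 + 0.763) = min(1, 1.029) = 1.000
S -> R = min(1, 1 − 0.522 + 0.734) = min(1, 1.212) = 1.000
(~R (+) P) -> (S -> R) = min(1, 1 − 1.000 + 1.000) = min(1, 1.000) = 1.000
~((~R (+) P) -> (S -> R)) = 1 − 1.000 = 0.000
~~((~R (+) P) -> (S -> R)) = 1 − 0.000 = 1.000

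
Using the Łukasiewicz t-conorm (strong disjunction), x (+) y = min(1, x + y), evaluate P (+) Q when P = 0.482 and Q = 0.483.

0.965

P (+) Q = min(1, 0.482 + 0.483) = min(1, 0.965) = 0.965
For comparison, the Gödel t-conorm max(x, y) would give 0.483.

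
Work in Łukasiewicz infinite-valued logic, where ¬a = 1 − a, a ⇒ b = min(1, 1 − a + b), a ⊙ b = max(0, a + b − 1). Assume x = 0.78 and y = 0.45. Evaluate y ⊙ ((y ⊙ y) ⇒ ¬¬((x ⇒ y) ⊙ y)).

y ⊙ y = max(0, 0.45 + 0.45 − 1) = max(0, -0.10) = 0.00
x ⇒ y = min(1, 1 − 0.78 + 0.45) = min(1, 0.67) = 0.67
(x ⇒ y) ⊙ y = max(0, 0.67 + 0.45 − 1) = max(0, 0.12) = 0.12
¬((x ⇒ y) ⊙ y) = 1 − 0.12 = 0.88
¬¬((x ⇒ y) ⊙ y) = 1 − 0.88 = 0.12
(y ⊙ y) ⇒ ¬¬((x ⇒ y) ⊙ y) = min(1, 1 − 0.00 + 0.12) = min(1, 1.12) = 1.00
y ⊙ ((y ⊙ y) ⇒ ¬¬((x ⇒ y) ⊙ y)) = max(0, 0.45 + 1.00 − 1) = max(0, 0.45) = 0.45

0.45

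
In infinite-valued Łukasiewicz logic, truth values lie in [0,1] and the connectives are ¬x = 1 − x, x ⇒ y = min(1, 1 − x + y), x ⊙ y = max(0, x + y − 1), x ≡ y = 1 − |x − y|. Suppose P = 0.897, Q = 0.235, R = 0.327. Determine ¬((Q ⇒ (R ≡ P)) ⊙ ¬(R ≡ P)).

0.430

R ≡ P = 1 − |0.327 − 0.897| = 1 − 0.570 = 0.430
Q ⇒ (R ≡ P) = min(1, 1 − 0.235 + 0.430) = min(1, 1.195) = 1.000
¬(R ≡ P) = 1 − 0.430 = 0.570
(Q ⇒ (R ≡ P)) ⊙ ¬(R ≡ P) = max(0, 1.000 + 0.570 − 1) = max(0, 0.570) = 0.570
¬((Q ⇒ (R ≡ P)) ⊙ ¬(R ≡ P)) = 1 − 0.570 = 0.430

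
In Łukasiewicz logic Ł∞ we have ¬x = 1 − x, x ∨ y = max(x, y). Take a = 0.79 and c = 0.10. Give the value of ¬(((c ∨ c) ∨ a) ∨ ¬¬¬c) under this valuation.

c ∨ c = max(0.10, 0.10) = 0.10
(c ∨ c) ∨ a = max(0.10, 0.79) = 0.79
¬c = 1 − 0.10 = 0.90
¬¬c = 1 − 0.90 = 0.10
¬¬¬c = 1 − 0.10 = 0.90
((c ∨ c) ∨ a) ∨ ¬¬¬c = max(0.79, 0.90) = 0.90
¬(((c ∨ c) ∨ a) ∨ ¬¬¬c) = 1 − 0.90 = 0.10

0.10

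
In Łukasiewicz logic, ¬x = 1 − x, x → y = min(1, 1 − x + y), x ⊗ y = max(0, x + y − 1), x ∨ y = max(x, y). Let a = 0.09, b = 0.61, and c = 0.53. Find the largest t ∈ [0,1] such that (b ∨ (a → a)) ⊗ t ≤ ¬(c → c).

0.00

a → a = min(1, 1 − 0.09 + 0.09) = min(1, 1.00) = 1.00
b ∨ (a → a) = max(0.61, 1.00) = 1.00
So the left factor is b ∨ (a → a) = 1.00.
c → c = min(1, 1 − 0.53 + 0.53) = min(1, 1.00) = 1.00
¬(c → c) = 1 − 1.00 = 0.00
So the right-hand bound is ¬(c → c) = 0.00.
The residuum of the Łukasiewicz t-norm gives the supremum: min(1, 1 − 1.00 + 0.00).
1 − 1.00 + 0.00 = 0.00, so t = min(1, 0.00) = 0.00.
Check: 1.00 ⊗ 0.00 = max(0, 0.00) = 0.00 ≤ 0.00.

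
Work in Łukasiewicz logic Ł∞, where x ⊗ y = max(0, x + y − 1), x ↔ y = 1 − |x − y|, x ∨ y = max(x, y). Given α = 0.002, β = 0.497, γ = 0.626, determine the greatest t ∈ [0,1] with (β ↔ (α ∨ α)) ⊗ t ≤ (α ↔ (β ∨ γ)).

α ∨ α = max(0.002, 0.002) = 0.002
β ↔ (α ∨ α) = 1 − |0.497 − 0.002| = 1 − 0.495 = 0.505
So the left factor is β ↔ (α ∨ α) = 0.505.
β ∨ γ = max(0.497, 0.626) = 0.626
α ↔ (β ∨ γ) = 1 − |0.002 − 0.626| = 1 − 0.624 = 0.376
So the right-hand bound is α ↔ (β ∨ γ) = 0.376.
The residuum of the Łukasiewicz t-norm gives the supremum: min(1, 1 − 0.505 + 0.376).
1 − 0.505 + 0.376 = 0.871, so t = min(1, 0.871) = 0.871.
Check: 0.505 ⊗ 0.871 = max(0, 0.376) = 0.376 ≤ 0.376.

0.871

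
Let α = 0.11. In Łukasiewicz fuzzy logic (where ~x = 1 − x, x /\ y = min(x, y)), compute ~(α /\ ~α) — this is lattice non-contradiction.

~α = 1 − 0.11 = 0.89
α /\ ~α = min(0.11, 0.89) = 0.11
~(α /\ ~α) = 1 − 0.11 = 0.89
(The value 0.89 < 1 shows this instance is not satisfied; not a Ł∞-tautology — its value is 1 − min(a, 1−a).)

0.89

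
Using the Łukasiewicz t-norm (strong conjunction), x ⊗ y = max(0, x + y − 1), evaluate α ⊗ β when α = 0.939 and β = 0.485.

α ⊗ β = max(0, 0.939 + 0.485 − 1) = max(0, 0.424) = 0.424
For comparison, the Gödel (minimum) t-norm min(x, y) would give 0.485.

0.424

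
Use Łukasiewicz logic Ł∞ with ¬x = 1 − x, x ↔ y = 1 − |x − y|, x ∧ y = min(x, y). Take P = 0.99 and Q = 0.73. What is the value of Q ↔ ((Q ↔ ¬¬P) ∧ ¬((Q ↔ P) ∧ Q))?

¬P = 1 − 0.99 = 0.01
¬¬P = 1 − 0.01 = 0.99
Q ↔ ¬¬P = 1 − |0.73 − 0.99| = 1 − 0.26 = 0.74
Q ↔ P = 1 − |0.73 − 0.99| = 1 − 0.26 = 0.74
(Q ↔ P) ∧ Q = min(0.74, 0.73) = 0.73
¬((Q ↔ P) ∧ Q) = 1 − 0.73 = 0.27
(Q ↔ ¬¬P) ∧ ¬((Q ↔ P) ∧ Q) = min(0.74, 0.27) = 0.27
Q ↔ ((Q ↔ ¬¬P) ∧ ¬((Q ↔ P) ∧ Q)) = 1 − |0.73 − 0.27| = 1 − 0.46 = 0.54

0.54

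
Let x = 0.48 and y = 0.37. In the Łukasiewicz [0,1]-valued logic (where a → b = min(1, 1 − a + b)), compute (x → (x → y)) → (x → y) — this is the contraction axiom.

0.89

x → y = min(1, 1 − 0.48 + 0.37) = min(1, 0.89) = 0.89
x → (x → y) = min(1, 1 − 0.48 + 0.89) = min(1, 1.41) = 1.00
(x → (x → y)) → (x → y) = min(1, 1 − 1.00 + 0.89) = min(1, 0.89) = 0.89
(The value 0.89 < 1 shows this instance is not satisfied; fails in Ł∞ (the t-norm is not idempotent).)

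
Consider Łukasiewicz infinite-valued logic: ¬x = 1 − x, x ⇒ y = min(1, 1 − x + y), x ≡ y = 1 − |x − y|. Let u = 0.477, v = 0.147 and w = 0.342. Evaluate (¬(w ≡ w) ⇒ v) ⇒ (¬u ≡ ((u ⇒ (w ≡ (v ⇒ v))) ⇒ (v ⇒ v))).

w ≡ w = 1 − |0.342 − 0.342| = 1 − 0.000 = 1.000
¬(w ≡ w) = 1 − 1.000 = 0.000
¬(w ≡ w) ⇒ v = min(1, 1 − 0.000 + 0.147) = min(1, 1.147) = 1.000
¬u = 1 − 0.477 = 0.523
v ⇒ v = min(1, 1 − 0.147 + 0.147) = min(1, 1.000) = 1.000
w ≡ (v ⇒ v) = 1 − |0.342 − 1.000| = 1 − 0.658 = 0.342
u ⇒ (w ≡ (v ⇒ v)) = min(1, 1 − 0.477 + 0.342) = min(1, 0.865) = 0.865
(u ⇒ (w ≡ (v ⇒ v))) ⇒ (v ⇒ v) = min(1, 1 − 0.865 + 1.000) = min(1, 1.135) = 1.000
¬u ≡ ((u ⇒ (w ≡ (v ⇒ v))) ⇒ (v ⇒ v)) = 1 − |0.523 − 1.000| = 1 − 0.477 = 0.523
(¬(w ≡ w) ⇒ v) ⇒ (¬u ≡ ((u ⇒ (w ≡ (v ⇒ v))) ⇒ (v ⇒ v))) = min(1, 1 − 1.000 + 0.523) = min(1, 0.523) = 0.523

0.523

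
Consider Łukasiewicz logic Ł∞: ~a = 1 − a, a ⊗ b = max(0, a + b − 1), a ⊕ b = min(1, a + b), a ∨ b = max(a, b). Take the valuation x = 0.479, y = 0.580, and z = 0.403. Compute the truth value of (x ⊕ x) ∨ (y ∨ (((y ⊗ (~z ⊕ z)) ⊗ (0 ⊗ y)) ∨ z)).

x ⊕ x = min(1, 0.479 + 0.479) = min(1, 0.958) = 0.958
~z = 1 − 0.403 = 0.597
~z ⊕ z = min(1, 0.597 + 0.403) = min(1, 1.000) = 1.000
y ⊗ (~z ⊕ z) = max(0, 0.580 + 1.000 − 1) = max(0, 0.580) = 0.580
0 ⊗ y = max(0, 0.000 + 0.580 − 1) = max(0, -0.420) = 0.000
(y ⊗ (~z ⊕ z)) ⊗ (0 ⊗ y) = max(0, 0.580 + 0.000 − 1) = max(0, -0.420) = 0.000
((y ⊗ (~z ⊕ z)) ⊗ (0 ⊗ y)) ∨ z = max(0.000, 0.403) = 0.403
y ∨ (((y ⊗ (~z ⊕ z)) ⊗ (0 ⊗ y)) ∨ z) = max(0.580, 0.403) = 0.580
(x ⊕ x) ∨ (y ∨ (((y ⊗ (~z ⊕ z)) ⊗ (0 ⊗ y)) ∨ z)) = max(0.958, 0.580) = 0.958

0.958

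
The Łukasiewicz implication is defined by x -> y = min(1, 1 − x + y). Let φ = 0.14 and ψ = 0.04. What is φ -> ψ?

0.90

φ -> ψ = min(1, 1 − 0.14 + 0.04) = min(1, 0.90) = 0.90
For comparison, the Gödel implication (1 if x ≤ y else y) would give 0.04.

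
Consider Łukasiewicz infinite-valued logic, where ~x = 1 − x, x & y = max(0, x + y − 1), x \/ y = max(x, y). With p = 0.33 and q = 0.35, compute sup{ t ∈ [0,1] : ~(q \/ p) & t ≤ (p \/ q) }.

q \/ p = max(0.35, 0.33) = 0.35
~(q \/ p) = 1 − 0.35 = 0.65
So the left factor is ~(q \/ p) = 0.65.
p \/ q = max(0.33, 0.35) = 0.35
So the right-hand bound is p \/ q = 0.35.
The residuum of the Łukasiewicz t-norm gives the supremum: min(1, 1 − 0.65 + 0.35).
1 − 0.65 + 0.35 = 0.70, so t = min(1, 0.70) = 0.70.
Check: 0.65 & 0.70 = max(0, 0.35) = 0.35 ≤ 0.35.

0.70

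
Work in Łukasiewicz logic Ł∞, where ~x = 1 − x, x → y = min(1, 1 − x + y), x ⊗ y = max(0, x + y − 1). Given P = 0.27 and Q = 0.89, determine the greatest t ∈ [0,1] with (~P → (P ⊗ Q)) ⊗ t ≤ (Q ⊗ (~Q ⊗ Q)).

0.57

~P = 1 − 0.27 = 0.73
P ⊗ Q = max(0, 0.27 + 0.89 − 1) = max(0, 0.16) = 0.16
~P → (P ⊗ Q) = min(1, 1 − 0.73 + 0.16) = min(1, 0.43) = 0.43
So the left factor is ~P → (P ⊗ Q) = 0.43.
~Q = 1 − 0.89 = 0.11
~Q ⊗ Q = max(0, 0.11 + 0.89 − 1) = max(0, 0.00) = 0.00
Q ⊗ (~Q ⊗ Q) = max(0, 0.89 + 0.00 − 1) = max(0, -0.11) = 0.00
So the right-hand bound is Q ⊗ (~Q ⊗ Q) = 0.00.
The residuum of the Łukasiewicz t-norm gives the supremum: min(1, 1 − 0.43 + 0.00).
1 − 0.43 + 0.00 = 0.57, so t = min(1, 0.57) = 0.57.
Check: 0.43 ⊗ 0.57 = max(0, 0.00) = 0.00 ≤ 0.00.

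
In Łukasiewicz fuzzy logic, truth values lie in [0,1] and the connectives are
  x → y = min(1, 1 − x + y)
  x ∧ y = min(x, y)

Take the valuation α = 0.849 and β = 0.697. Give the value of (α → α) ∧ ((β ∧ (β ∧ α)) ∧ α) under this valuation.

α → α = min(1, 1 − 0.849 + 0.849) = min(1, 1.000) = 1.000
β ∧ α = min(0.697, 0.849) = 0.697
β ∧ (β ∧ α) = min(0.697, 0.697) = 0.697
(β ∧ (β ∧ α)) ∧ α = min(0.697, 0.849) = 0.697
(α → α) ∧ ((β ∧ (β ∧ α)) ∧ α) = min(1.000, 0.697) = 0.697

0.697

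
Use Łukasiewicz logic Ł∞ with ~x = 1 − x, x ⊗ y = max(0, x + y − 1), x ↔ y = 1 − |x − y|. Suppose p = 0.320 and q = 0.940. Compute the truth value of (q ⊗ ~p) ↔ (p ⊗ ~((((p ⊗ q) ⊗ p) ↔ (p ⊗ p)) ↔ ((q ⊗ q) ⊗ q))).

0.380

~p = 1 − 0.320 = 0.680
q ⊗ ~p = max(0, 0.940 + 0.680 − 1) = max(0, 0.620) = 0.620
p ⊗ q = max(0, 0.320 + 0.940 − 1) = max(0, 0.260) = 0.260
(p ⊗ q) ⊗ p = max(0, 0.260 + 0.320 − 1) = max(0, -0.420) = 0.000
p ⊗ p = max(0, 0.320 + 0.320 − 1) = max(0, -0.360) = 0.000
((p ⊗ q) ⊗ p) ↔ (p ⊗ p) = 1 − |0.000 − 0.000| = 1 − 0.000 = 1.000
q ⊗ q = max(0, 0.940 + 0.940 − 1) = max(0, 0.880) = 0.880
(q ⊗ q) ⊗ q = max(0, 0.880 + 0.940 − 1) = max(0, 0.820) = 0.820
(((p ⊗ q) ⊗ p) ↔ (p ⊗ p)) ↔ ((q ⊗ q) ⊗ q) = 1 − |1.000 − 0.820| = 1 − 0.180 = 0.820
~((((p ⊗ q) ⊗ p) ↔ (p ⊗ p)) ↔ ((q ⊗ q) ⊗ q)) = 1 − 0.820 = 0.180
p ⊗ ~((((p ⊗ q) ⊗ p) ↔ (p ⊗ p)) ↔ ((q ⊗ q) ⊗ q)) = max(0, 0.320 + 0.180 − 1) = max(0, -0.500) = 0.000
(q ⊗ ~p) ↔ (p ⊗ ~((((p ⊗ q) ⊗ p) ↔ (p ⊗ p)) ↔ ((q ⊗ q) ⊗ q))) = 1 − |0.620 − 0.000| = 1 − 0.620 = 0.380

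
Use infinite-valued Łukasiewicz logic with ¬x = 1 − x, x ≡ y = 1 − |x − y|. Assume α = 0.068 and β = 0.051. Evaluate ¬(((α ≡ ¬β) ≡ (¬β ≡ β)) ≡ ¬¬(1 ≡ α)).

¬β = 1 − 0.051 = 0.949
α ≡ ¬β = 1 − |0.068 − 0.949| = 1 − 0.881 = 0.119
¬β ≡ β = 1 − |0.949 − 0.051| = 1 − 0.898 = 0.102
(α ≡ ¬β) ≡ (¬β ≡ β) = 1 − |0.119 − 0.102| = 1 − 0.017 = 0.983
1 ≡ α = 1 − |1.000 − 0.068| = 1 − 0.932 = 0.068
¬(1 ≡ α) = 1 − 0.068 = 0.932
¬¬(1 ≡ α) = 1 − 0.932 = 0.068
((α ≡ ¬β) ≡ (¬β ≡ β)) ≡ ¬¬(1 ≡ α) = 1 − |0.983 − 0.068| = 1 − 0.915 = 0.085
¬(((α ≡ ¬β) ≡ (¬β ≡ β)) ≡ ¬¬(1 ≡ α)) = 1 − 0.085 = 0.915

0.915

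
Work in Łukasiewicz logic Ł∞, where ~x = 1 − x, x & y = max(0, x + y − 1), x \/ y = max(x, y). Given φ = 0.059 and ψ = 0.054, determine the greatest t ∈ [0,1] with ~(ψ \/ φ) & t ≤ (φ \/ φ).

ψ \/ φ = max(0.054, 0.059) = 0.059
~(ψ \/ φ) = 1 − 0.059 = 0.941
So the left factor is ~(ψ \/ φ) = 0.941.
φ \/ φ = max(0.059, 0.059) = 0.059
So the right-hand bound is φ \/ φ = 0.059.
The residuum of the Łukasiewicz t-norm gives the supremum: min(1, 1 − 0.941 + 0.059).
1 − 0.941 + 0.059 = 0.118, so t = min(1, 0.118) = 0.118.
Check: 0.941 & 0.118 = max(0, 0.059) = 0.059 ≤ 0.059.

0.118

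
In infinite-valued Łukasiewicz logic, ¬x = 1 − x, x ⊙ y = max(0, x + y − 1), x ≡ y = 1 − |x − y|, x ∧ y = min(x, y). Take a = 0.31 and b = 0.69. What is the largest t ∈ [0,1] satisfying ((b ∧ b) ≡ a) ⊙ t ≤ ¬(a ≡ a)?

0.38

b ∧ b = min(0.69, 0.69) = 0.69
(b ∧ b) ≡ a = 1 − |0.69 − 0.31| = 1 − 0.38 = 0.62
So the left factor is (b ∧ b) ≡ a = 0.62.
a ≡ a = 1 − |0.31 − 0.31| = 1 − 0.00 = 1.00
¬(a ≡ a) = 1 − 1.00 = 0.00
So the right-hand bound is ¬(a ≡ a) = 0.00.
The residuum of the Łukasiewicz t-norm gives the supremum: min(1, 1 − 0.62 + 0.00).
1 − 0.62 + 0.00 = 0.38, so t = min(1, 0.38) = 0.38.
Check: 0.62 ⊙ 0.38 = max(0, 0.00) = 0.00 ≤ 0.00.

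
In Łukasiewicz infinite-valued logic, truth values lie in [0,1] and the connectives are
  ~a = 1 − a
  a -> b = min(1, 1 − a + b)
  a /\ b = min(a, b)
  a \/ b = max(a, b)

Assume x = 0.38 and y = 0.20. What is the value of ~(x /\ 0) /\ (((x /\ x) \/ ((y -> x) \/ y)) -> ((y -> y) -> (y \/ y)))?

0.20

x /\ 0 = min(0.38, 0.00) = 0.00
~(x /\ 0) = 1 − 0.00 = 1.00
x /\ x = min(0.38, 0.38) = 0.38
y -> x = min(1, 1 − 0.20 + 0.38) = min(1, 1.18) = 1.00
(y -> x) \/ y = max(1.00, 0.20) = 1.00
(x /\ x) \/ ((y -> x) \/ y) = max(0.38, 1.00) = 1.00
y -> y = min(1, 1 − 0.20 + 0.20) = min(1, 1.00) = 1.00
y \/ y = max(0.20, 0.20) = 0.20
(y -> y) -> (y \/ y) = min(1, 1 − 1.00 + 0.20) = min(1, 0.20) = 0.20
((x /\ x) \/ ((y -> x) \/ y)) -> ((y -> y) -> (y \/ y)) = min(1, 1 − 1.00 + 0.20) = min(1, 0.20) = 0.20
~(x /\ 0) /\ (((x /\ x) \/ ((y -> x) \/ y)) -> ((y -> y) -> (y \/ y))) = min(1.00, 0.20) = 0.20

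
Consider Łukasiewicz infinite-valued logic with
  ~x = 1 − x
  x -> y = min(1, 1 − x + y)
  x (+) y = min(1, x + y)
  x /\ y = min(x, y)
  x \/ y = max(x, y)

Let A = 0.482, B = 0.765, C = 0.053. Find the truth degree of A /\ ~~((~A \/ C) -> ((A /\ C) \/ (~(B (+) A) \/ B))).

~A = 1 − 0.482 = 0.518
~A \/ C = max(0.518, 0.053) = 0.518
A /\ C = min(0.482, 0.053) = 0.053
B (+) A = min(1, 0.765 + 0.482) = min(1, 1.247) = 1.000
~(B (+) A) = 1 − 1.000 = 0.000
~(B (+) A) \/ B = max(0.000, 0.765) = 0.765
(A /\ C) \/ (~(B (+) A) \/ B) = max(0.053, 0.765) = 0.765
(~A \/ C) -> ((A /\ C) \/ (~(B (+) A) \/ B)) = min(1, 1 − 0.518 + 0.765) = min(1, 1.247) = 1.000
~((~A \/ C) -> ((A /\ C) \/ (~(B (+) A) \/ B))) = 1 − 1.000 = 0.000
~~((~A \/ C) -> ((A /\ C) \/ (~(B (+) A) \/ B))) = 1 − 0.000 = 1.000
A /\ ~~((~A \/ C) -> ((A /\ C) \/ (~(B (+) A) \/ B))) = min(0.482, 1.000) = 0.482

0.482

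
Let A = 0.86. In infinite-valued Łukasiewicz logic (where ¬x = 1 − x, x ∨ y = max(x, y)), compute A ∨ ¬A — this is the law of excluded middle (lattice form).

0.86

¬A = 1 − 0.86 = 0.14
A ∨ ¬A = max(0.86, 0.14) = 0.86
(The value 0.86 < 1 shows this instance is not satisfied; not a Ł∞-tautology — its value is max(a, 1−a).)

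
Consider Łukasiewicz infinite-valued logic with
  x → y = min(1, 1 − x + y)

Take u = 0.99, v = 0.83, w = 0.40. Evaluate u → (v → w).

0.58

v → w = min(1, 1 − 0.83 + 0.40) = min(1, 0.57) = 0.57
u → (v → w) = min(1, 1 − 0.99 + 0.57) = min(1, 0.58) = 0.58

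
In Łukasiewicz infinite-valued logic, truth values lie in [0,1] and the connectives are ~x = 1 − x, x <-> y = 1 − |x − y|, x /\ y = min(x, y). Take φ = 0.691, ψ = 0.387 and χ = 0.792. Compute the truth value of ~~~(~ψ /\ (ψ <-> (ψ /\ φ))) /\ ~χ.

0.208

~ψ = 1 − 0.387 = 0.613
ψ /\ φ = min(0.387, 0.691) = 0.387
ψ <-> (ψ /\ φ) = 1 − |0.387 − 0.387| = 1 − 0.000 = 1.000
~ψ /\ (ψ <-> (ψ /\ φ)) = min(0.613, 1.000) = 0.613
~(~ψ /\ (ψ <-> (ψ /\ φ))) = 1 − 0.613 = 0.387
~~(~ψ /\ (ψ <-> (ψ /\ φ))) = 1 − 0.387 = 0.613
~~~(~ψ /\ (ψ <-> (ψ /\ φ))) = 1 − 0.613 = 0.387
~χ = 1 − 0.792 = 0.208
~~~(~ψ /\ (ψ <-> (ψ /\ φ))) /\ ~χ = min(0.387, 0.208) = 0.208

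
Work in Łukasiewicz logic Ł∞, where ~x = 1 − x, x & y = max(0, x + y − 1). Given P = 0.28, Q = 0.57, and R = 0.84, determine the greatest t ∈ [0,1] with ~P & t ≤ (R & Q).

0.69

~P = 1 − 0.28 = 0.72
So the left factor is ~P = 0.72.
R & Q = max(0, 0.84 + 0.57 − 1) = max(0, 0.41) = 0.41
So the right-hand bound is R & Q = 0.41.
The residuum of the Łukasiewicz t-norm gives the supremum: min(1, 1 − 0.72 + 0.41).
1 − 0.72 + 0.41 = 0.69, so t = min(1, 0.69) = 0.69.
Check: 0.72 & 0.69 = max(0, 0.41) = 0.41 ≤ 0.41.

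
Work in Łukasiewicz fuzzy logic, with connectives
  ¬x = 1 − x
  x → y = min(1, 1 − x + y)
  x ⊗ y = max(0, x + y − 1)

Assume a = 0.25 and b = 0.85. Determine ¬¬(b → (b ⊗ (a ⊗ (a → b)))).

0.25

a → b = min(1, 1 − 0.25 + 0.85) = min(1, 1.60) = 1.00
a ⊗ (a → b) = max(0, 0.25 + 1.00 − 1) = max(0, 0.25) = 0.25
b ⊗ (a ⊗ (a → b)) = max(0, 0.85 + 0.25 − 1) = max(0, 0.10) = 0.10
b → (b ⊗ (a ⊗ (a → b))) = min(1, 1 − 0.85 + 0.10) = min(1, 0.25) = 0.25
¬(b → (b ⊗ (a ⊗ (a → b)))) = 1 − 0.25 = 0.75
¬¬(b → (b ⊗ (a ⊗ (a → b)))) = 1 − 0.75 = 0.25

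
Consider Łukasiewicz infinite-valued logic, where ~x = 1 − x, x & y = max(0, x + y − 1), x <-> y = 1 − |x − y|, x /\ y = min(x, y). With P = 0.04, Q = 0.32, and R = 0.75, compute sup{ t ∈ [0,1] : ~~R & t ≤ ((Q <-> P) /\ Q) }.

0.57

~R = 1 − 0.75 = 0.25
~~R = 1 − 0.25 = 0.75
So the left factor is ~~R = 0.75.
Q <-> P = 1 − |0.32 − 0.04| = 1 − 0.28 = 0.72
(Q <-> P) /\ Q = min(0.72, 0.32) = 0.32
So the right-hand bound is (Q <-> P) /\ Q = 0.32.
The residuum of the Łukasiewicz t-norm gives the supremum: min(1, 1 − 0.75 + 0.32).
1 − 0.75 + 0.32 = 0.57, so t = min(1, 0.57) = 0.57.
Check: 0.75 & 0.57 = max(0, 0.32) = 0.32 ≤ 0.32.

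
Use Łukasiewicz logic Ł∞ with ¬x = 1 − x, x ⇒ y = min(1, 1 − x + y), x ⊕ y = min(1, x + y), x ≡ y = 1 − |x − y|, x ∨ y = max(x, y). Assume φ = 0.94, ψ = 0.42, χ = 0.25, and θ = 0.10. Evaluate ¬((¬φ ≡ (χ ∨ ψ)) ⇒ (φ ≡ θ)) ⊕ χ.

0.73

¬φ = 1 − 0.94 = 0.06
χ ∨ ψ = max(0.25, 0.42) = 0.42
¬φ ≡ (χ ∨ ψ) = 1 − |0.06 − 0.42| = 1 − 0.36 = 0.64
φ ≡ θ = 1 − |0.94 − 0.10| = 1 − 0.84 = 0.16
(¬φ ≡ (χ ∨ ψ)) ⇒ (φ ≡ θ) = min(1, 1 − 0.64 + 0.16) = min(1, 0.52) = 0.52
¬((¬φ ≡ (χ ∨ ψ)) ⇒ (φ ≡ θ)) = 1 − 0.52 = 0.48
¬((¬φ ≡ (χ ∨ ψ)) ⇒ (φ ≡ θ)) ⊕ χ = min(1, 0.48 + 0.25) = min(1, 0.73) = 0.73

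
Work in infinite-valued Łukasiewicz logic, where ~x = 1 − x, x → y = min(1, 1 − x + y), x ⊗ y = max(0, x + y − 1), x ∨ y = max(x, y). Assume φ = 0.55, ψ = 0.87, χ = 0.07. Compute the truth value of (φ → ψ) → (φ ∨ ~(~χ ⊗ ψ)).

0.55

φ → ψ = min(1, 1 − 0.55 + 0.87) = min(1, 1.32) = 1.00
~χ = 1 − 0.07 = 0.93
~χ ⊗ ψ = max(0, 0.93 + 0.87 − 1) = max(0, 0.80) = 0.80
~(~χ ⊗ ψ) = 1 − 0.80 = 0.20
φ ∨ ~(~χ ⊗ ψ) = max(0.55, 0.20) = 0.55
(φ → ψ) → (φ ∨ ~(~χ ⊗ ψ)) = min(1, 1 − 1.00 + 0.55) = min(1, 0.55) = 0.55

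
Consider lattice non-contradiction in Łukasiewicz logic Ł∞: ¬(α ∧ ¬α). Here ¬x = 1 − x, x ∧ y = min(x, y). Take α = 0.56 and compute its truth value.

0.56

¬α = 1 − 0.56 = 0.44
α ∧ ¬α = min(0.56, 0.44) = 0.44
¬(α ∧ ¬α) = 1 − 0.44 = 0.56
(The value 0.56 < 1 shows this instance is not satisfied; not a Ł∞-tautology — its value is 1 − min(a, 1−a).)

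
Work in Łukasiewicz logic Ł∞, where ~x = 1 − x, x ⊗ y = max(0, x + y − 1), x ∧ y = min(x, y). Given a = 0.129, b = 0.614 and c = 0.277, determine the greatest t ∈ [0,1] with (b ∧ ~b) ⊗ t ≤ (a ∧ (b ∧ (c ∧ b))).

0.743

~b = 1 − 0.614 = 0.386
b ∧ ~b = min(0.614, 0.386) = 0.386
So the left factor is b ∧ ~b = 0.386.
c ∧ b = min(0.277, 0.614) = 0.277
b ∧ (c ∧ b) = min(0.614, 0.277) = 0.277
a ∧ (b ∧ (c ∧ b)) = min(0.129, 0.277) = 0.129
So the right-hand bound is a ∧ (b ∧ (c ∧ b)) = 0.129.
The residuum of the Łukasiewicz t-norm gives the supremum: min(1, 1 − 0.386 + 0.129).
1 − 0.386 + 0.129 = 0.743, so t = min(1, 0.743) = 0.743.
Check: 0.386 ⊗ 0.743 = max(0, 0.129) = 0.129 ≤ 0.129.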